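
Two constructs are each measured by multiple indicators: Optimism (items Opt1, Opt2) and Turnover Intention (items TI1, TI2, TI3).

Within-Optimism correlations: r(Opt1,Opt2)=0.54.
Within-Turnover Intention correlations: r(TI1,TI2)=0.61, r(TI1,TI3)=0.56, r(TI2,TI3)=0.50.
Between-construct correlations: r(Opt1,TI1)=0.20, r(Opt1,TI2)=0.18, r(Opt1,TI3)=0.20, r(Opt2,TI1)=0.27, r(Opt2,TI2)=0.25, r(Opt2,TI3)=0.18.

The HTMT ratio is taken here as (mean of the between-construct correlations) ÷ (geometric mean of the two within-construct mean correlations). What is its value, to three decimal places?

0.389

Mean heterotrait r = 1.28/6 = 0.2133.
Mean within-Opt = 0.54/1 = 0.5400; mean within-TI = 1.67/3 = 0.5567.
Geometric mean = √(0.5400 × 0.5567) = 0.5483.
HTMT = 0.2133 / 0.5483 = 0.389.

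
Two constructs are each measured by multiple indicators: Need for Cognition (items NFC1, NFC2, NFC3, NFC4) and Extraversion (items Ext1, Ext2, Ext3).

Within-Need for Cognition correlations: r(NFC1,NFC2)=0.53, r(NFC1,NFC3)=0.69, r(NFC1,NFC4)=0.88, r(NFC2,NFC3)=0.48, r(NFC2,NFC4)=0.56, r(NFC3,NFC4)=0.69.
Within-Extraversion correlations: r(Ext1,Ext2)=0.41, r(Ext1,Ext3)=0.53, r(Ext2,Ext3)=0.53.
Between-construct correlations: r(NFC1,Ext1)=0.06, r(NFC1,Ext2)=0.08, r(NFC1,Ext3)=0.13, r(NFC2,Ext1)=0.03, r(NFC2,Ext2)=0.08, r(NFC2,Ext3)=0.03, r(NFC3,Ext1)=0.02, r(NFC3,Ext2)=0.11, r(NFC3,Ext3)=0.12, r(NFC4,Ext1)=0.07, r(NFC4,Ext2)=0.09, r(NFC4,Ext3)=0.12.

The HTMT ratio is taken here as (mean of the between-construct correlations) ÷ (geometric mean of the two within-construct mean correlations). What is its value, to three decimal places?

Mean heterotrait r = 0.94/12 = 0.0783.
Mean within-NFC = 3.83/6 = 0.6383; mean within-Ext = 1.47/3 = 0.4900.
Geometric mean = √(0.6383 × 0.4900) = 0.5593.
HTMT = 0.0783 / 0.5593 = 0.140.

0.140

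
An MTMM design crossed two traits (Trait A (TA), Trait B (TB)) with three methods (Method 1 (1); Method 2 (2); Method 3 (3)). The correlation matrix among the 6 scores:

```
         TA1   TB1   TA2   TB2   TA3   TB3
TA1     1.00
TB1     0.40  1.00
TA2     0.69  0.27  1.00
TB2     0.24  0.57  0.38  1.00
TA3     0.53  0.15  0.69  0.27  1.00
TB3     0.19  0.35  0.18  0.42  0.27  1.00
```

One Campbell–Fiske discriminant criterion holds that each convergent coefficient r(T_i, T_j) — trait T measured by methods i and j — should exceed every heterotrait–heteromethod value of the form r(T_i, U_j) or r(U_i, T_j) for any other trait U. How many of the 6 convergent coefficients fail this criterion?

Checking each validity diagonal entry against its comparison values:
TA (methods 1·2): 0.69 vs {0.24, 0.27} → pass.
TA (methods 1·3): 0.53 vs {0.19, 0.15} → pass.
TA (methods 2·3): 0.69 vs {0.18, 0.27} → pass.
TB (methods 1·2): 0.57 vs {0.27, 0.24} → pass.
TB (methods 1·3): 0.35 vs {0.15, 0.19} → pass.
TB (methods 2·3): 0.42 vs {0.27, 0.18} → pass.
0 of 6 fail.

0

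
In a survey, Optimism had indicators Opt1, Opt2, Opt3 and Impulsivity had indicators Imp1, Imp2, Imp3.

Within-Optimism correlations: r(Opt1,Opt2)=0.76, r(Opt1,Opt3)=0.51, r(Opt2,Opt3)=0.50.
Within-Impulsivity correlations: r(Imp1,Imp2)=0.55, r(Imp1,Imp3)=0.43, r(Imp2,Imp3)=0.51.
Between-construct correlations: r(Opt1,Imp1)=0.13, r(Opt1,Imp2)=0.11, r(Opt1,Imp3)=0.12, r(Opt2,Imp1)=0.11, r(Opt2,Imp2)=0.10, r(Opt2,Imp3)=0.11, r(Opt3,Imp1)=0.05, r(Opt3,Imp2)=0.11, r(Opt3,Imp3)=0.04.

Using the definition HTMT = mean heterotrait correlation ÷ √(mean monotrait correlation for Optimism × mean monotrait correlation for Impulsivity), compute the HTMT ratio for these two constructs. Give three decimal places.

0.181

Between-construct mean = 0.88/9 = 0.0978.
Mean within-Opt = 1.77/3 = 0.5900; mean within-Imp = 1.49/3 = 0.4967.
Geometric mean = √(0.5900 × 0.4967) = 0.5413.
HTMT = 0.0978 / 0.5413 = 0.181.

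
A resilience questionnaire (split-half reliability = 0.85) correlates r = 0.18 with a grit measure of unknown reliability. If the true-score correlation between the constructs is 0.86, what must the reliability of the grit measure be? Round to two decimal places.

0.05

r_true = r_obs / √(r_xx · r_yy) ⇒ 0.86 = 0.18 / √(0.85 · r_yy).
√(0.85 · r_yy) = 0.18 / 0.86 = 0.2093; 0.85 · r_yy = 0.0438; r_yy = 0.0438 / 0.85 ≈ 0.05.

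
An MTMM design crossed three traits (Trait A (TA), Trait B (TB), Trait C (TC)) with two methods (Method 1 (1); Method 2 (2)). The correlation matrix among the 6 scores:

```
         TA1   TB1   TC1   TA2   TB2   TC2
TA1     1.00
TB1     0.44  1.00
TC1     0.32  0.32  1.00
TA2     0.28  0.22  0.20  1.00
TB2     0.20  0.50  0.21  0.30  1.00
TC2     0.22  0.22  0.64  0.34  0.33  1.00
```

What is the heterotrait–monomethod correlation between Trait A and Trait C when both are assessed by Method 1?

Different traits, same method: r(TA1, TC1) = 0.32.

0.32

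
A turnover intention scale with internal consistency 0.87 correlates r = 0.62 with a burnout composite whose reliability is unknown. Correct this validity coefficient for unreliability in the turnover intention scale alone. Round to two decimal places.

0.66

Single correction: r_c = r_obs / √r_xx = 0.62 / √0.87 = 0.62 / 0.9327 ≈ 0.66.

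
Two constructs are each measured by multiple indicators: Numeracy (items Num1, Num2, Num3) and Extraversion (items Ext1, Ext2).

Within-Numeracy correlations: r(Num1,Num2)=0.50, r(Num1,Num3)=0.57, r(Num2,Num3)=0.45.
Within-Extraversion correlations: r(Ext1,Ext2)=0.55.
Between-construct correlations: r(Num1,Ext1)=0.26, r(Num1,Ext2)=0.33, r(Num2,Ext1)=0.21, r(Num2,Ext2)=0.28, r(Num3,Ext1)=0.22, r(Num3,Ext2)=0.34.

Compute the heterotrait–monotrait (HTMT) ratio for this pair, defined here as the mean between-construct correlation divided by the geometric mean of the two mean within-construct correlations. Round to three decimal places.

Mean between = 1.64/6 = 0.2733.
Mean within-Num = 1.52/3 = 0.5067; mean within-Ext = 0.55/1 = 0.5500.
Geometric mean = √(0.5067 × 0.5500) = 0.5279.
HTMT = 0.2733 / 0.5279 = 0.518.

0.518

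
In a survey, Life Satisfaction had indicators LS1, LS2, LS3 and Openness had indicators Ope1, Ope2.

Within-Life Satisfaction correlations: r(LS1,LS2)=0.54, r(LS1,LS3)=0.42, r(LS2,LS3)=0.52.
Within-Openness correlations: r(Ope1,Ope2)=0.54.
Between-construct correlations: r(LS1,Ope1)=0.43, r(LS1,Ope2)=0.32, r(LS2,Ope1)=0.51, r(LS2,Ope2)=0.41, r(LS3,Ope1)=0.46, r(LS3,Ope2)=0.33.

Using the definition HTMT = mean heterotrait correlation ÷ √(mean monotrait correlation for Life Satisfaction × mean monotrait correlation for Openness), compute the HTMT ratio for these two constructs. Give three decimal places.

0.794

Mean between = 2.46/6 = 0.4100.
Mean within-LS = 1.48/3 = 0.4933; mean within-Ope = 0.54/1 = 0.5400.
Geometric mean = √(0.4933 × 0.5400) = 0.5161.
HTMT = 0.4100 / 0.5161 = 0.794.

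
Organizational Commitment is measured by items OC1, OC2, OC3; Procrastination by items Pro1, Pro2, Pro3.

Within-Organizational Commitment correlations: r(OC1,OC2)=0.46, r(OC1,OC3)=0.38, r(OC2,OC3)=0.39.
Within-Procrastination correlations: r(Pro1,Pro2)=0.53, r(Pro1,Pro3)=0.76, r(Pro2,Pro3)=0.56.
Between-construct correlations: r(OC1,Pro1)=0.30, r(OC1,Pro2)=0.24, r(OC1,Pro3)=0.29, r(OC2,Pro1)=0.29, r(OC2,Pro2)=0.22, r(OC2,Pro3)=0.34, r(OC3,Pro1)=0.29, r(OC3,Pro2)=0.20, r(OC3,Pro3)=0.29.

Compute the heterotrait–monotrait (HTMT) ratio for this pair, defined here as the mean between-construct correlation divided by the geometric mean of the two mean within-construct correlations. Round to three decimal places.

0.544

Mean between = 2.46/9 = 0.2733.
Mean within-OC = 1.23/3 = 0.4100; mean within-Pro = 1.85/3 = 0.6167.
Geometric mean = √(0.4100 × 0.6167) = 0.5028.
HTMT = 0.2733 / 0.5028 = 0.544.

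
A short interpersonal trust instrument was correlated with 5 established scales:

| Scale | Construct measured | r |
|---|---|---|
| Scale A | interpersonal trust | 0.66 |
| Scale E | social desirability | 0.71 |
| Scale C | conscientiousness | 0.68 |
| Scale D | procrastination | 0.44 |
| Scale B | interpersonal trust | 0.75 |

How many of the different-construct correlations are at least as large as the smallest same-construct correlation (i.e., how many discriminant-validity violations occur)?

Convergent (same construct = interpersonal trust): Scale A, Scale B.
Smallest convergent = 0.66. Discriminant values: 0.71, 0.68, 0.44; count ≥ 0.66 → 2.

2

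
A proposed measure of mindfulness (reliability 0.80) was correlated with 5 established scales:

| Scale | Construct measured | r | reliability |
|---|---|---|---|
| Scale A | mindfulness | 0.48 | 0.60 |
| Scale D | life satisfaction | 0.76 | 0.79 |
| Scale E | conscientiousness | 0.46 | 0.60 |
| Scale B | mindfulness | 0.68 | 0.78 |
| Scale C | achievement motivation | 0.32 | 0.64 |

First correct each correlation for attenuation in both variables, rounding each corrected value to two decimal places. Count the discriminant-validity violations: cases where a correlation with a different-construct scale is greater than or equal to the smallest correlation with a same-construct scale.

Disattenuated r (r / √(r_scale · r_new)):
  Scale A (conv): 0.48 / √(0.60·0.80) = 0.69
  Scale D (disc): 0.76 / √(0.79·0.80) = 0.96
  Scale E (disc): 0.46 / √(0.60·0.80) = 0.66
  Scale B (conv): 0.68 / √(0.78·0.80) = 0.86
  Scale C (disc): 0.32 / √(0.64·0.80) = 0.45
Smallest convergent = 0.69. Discriminant values: 0.96, 0.66, 0.45; count ≥ 0.69 → 1.

1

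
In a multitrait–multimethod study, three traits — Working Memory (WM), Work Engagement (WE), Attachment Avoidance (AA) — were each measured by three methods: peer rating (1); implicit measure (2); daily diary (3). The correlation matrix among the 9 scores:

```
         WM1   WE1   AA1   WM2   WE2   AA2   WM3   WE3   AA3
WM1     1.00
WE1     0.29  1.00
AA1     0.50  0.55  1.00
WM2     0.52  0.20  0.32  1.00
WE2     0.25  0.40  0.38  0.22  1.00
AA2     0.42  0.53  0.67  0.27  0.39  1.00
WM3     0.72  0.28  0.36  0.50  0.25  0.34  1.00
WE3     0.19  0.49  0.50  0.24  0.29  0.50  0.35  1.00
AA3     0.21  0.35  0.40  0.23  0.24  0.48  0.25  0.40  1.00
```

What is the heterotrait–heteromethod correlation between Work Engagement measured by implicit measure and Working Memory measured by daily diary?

Different traits and methods: r(WE2, WM3) = 0.25.

0.25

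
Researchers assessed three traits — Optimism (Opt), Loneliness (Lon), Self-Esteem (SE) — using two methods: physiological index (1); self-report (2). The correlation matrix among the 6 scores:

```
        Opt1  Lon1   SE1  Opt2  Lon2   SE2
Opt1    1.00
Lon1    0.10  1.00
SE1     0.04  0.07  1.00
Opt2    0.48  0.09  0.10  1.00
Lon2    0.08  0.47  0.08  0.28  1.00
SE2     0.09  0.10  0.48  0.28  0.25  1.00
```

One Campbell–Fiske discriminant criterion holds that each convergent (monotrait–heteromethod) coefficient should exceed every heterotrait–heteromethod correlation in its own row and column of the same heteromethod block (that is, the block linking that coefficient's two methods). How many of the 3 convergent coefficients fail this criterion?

0

Checking each validity diagonal entry against its comparison values:
Opt (methods 1·2): 0.48 vs {0.08, 0.09, 0.09, 0.10} → pass.
Lon (methods 1·2): 0.47 vs {0.09, 0.08, 0.10, 0.08} → pass.
SE (methods 1·2): 0.48 vs {0.10, 0.09, 0.08, 0.10} → pass.
0 of 3 fail.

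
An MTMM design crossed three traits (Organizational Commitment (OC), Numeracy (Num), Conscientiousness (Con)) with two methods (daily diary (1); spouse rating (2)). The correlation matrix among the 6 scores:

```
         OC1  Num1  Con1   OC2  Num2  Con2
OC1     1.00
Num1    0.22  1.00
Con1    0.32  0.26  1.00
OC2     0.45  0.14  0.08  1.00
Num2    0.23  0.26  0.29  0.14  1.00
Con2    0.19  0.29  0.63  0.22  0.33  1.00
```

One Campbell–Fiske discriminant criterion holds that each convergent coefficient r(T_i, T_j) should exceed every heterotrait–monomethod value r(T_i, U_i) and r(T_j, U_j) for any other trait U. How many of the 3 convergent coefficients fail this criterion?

1

Checking each validity diagonal entry against its comparison values:
OC (methods 1·2): 0.45 vs {0.22, 0.14, 0.32, 0.22} → pass.
Num (methods 1·2): 0.26 vs {0.22, 0.14, 0.26, 0.33} → fail.
Con (methods 1·2): 0.63 vs {0.32, 0.22, 0.26, 0.33} → pass.
1 of 3 fail.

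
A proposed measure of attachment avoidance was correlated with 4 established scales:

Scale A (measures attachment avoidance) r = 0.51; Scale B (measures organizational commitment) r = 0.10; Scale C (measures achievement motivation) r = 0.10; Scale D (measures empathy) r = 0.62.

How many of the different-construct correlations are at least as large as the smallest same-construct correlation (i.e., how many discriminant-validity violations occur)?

1

Convergent (same construct = attachment avoidance): Scale A.
Smallest convergent = 0.51. Discriminant values: 0.10, 0.10, 0.62; count ≥ 0.51 → 1.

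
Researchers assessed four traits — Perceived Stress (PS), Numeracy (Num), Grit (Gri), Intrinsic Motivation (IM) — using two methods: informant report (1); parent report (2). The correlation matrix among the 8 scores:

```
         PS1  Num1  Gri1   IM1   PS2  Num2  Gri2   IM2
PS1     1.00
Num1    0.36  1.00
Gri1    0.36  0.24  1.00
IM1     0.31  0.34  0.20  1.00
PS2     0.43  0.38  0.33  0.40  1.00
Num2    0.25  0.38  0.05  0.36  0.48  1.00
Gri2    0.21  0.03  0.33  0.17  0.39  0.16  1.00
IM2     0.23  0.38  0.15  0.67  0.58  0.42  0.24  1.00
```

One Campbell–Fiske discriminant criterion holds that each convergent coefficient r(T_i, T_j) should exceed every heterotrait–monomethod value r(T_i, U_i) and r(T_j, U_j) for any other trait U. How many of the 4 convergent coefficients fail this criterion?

3

Each convergent coefficient versus the relevant comparison correlations:
PS (methods 1·2): 0.43 vs {0.36, 0.48, 0.36, 0.39, 0.31, 0.58} → fail.
Num (methods 1·2): 0.38 vs {0.36, 0.48, 0.24, 0.16, 0.34, 0.42} → fail.
Gri (methods 1·2): 0.33 vs {0.36, 0.39, 0.24, 0.16, 0.20, 0.24} → fail.
IM (methods 1·2): 0.67 vs {0.31, 0.58, 0.34, 0.42, 0.20, 0.24} → pass.
3 of 4 fail.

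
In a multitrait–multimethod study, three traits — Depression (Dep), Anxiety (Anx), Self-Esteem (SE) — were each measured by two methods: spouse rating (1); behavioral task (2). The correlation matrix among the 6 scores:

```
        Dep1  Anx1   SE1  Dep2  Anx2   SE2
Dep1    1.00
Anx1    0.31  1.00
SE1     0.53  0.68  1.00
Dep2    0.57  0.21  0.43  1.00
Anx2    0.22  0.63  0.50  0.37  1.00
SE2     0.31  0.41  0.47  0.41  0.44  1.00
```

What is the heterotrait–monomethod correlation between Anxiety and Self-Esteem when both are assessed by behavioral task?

0.44

Different traits, same method: r(Anx2, SE2) = 0.44.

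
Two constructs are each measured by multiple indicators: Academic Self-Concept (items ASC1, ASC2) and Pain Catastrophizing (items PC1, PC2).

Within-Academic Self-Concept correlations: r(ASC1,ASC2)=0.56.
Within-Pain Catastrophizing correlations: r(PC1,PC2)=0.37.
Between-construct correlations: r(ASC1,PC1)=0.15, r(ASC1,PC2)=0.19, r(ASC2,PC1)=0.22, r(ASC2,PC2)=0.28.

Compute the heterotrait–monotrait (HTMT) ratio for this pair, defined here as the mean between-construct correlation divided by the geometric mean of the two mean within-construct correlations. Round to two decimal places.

0.46

Mean heterotrait r = 0.84/4 = 0.2100.
Mean within-ASC = 0.56/1 = 0.5600; mean within-PC = 0.37/1 = 0.3700.
Geometric mean = √(0.5600 × 0.3700) = 0.4552.
HTMT = 0.2100 / 0.4552 = 0.46.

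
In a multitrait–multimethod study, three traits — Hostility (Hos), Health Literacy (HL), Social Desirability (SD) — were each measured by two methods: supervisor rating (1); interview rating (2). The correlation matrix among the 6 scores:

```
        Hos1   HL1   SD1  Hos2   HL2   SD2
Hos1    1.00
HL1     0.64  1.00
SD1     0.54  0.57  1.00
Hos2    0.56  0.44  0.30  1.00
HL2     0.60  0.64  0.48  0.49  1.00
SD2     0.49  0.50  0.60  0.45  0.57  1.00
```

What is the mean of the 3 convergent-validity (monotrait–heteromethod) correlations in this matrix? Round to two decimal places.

Convergent values: 0.56, 0.64, 0.60; mean = 1.80/3 = 0.60.

0.60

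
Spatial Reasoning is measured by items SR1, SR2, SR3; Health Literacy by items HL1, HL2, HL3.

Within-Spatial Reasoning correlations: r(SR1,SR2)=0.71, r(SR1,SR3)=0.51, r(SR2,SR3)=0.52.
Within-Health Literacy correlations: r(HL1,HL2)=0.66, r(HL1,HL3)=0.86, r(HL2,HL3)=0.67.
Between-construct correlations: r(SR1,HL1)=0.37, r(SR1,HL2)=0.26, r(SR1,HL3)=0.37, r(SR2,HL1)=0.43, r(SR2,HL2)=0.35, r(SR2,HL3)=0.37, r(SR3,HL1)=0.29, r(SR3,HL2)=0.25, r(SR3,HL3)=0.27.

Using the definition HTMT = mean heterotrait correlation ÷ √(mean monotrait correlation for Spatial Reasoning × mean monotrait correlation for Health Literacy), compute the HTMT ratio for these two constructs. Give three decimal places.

Mean between = 2.96/9 = 0.3289.
Mean within-SR = 1.74/3 = 0.5800; mean within-HL = 2.19/3 = 0.7300.
Geometric mean = √(0.5800 × 0.7300) = 0.6507.
HTMT = 0.3289 / 0.6507 = 0.505.

0.505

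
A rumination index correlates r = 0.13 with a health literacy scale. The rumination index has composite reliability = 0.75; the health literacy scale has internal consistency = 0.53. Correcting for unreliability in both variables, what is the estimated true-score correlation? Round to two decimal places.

r_true = r_obs / √(r_xx · r_yy) = 0.13 / √(0.75 × 0.53) = 0.13 / √0.3975 = 0.13 / 0.6305 ≈ 0.21.

0.21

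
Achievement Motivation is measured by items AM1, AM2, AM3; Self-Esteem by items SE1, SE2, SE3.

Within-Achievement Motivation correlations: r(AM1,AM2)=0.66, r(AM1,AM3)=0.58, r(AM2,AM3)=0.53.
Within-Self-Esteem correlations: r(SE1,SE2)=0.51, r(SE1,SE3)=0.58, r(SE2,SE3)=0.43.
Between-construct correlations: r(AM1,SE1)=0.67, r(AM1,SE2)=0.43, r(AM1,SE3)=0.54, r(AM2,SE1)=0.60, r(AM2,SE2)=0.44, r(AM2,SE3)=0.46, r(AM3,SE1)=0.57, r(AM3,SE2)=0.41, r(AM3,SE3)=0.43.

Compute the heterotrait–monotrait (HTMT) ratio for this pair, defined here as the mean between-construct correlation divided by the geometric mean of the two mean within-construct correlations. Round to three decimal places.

0.925

Mean between = 4.55/9 = 0.5056.
Mean within-AM = 1.77/3 = 0.5900; mean within-SE = 1.52/3 = 0.5067.
Geometric mean = √(0.5900 × 0.5067) = 0.5468.
HTMT = 0.5056 / 0.5468 = 0.925.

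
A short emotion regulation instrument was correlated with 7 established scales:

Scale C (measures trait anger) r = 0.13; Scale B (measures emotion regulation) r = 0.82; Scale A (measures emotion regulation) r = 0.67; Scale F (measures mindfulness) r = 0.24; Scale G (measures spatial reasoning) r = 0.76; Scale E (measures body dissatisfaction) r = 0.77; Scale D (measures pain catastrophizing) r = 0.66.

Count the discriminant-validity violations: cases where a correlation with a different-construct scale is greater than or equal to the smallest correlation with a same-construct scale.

2

Convergent (same construct = emotion regulation): Scale B, Scale A.
Smallest convergent = 0.67. Discriminant values: 0.13, 0.24, 0.76, 0.77, 0.66; count ≥ 0.67 → 2.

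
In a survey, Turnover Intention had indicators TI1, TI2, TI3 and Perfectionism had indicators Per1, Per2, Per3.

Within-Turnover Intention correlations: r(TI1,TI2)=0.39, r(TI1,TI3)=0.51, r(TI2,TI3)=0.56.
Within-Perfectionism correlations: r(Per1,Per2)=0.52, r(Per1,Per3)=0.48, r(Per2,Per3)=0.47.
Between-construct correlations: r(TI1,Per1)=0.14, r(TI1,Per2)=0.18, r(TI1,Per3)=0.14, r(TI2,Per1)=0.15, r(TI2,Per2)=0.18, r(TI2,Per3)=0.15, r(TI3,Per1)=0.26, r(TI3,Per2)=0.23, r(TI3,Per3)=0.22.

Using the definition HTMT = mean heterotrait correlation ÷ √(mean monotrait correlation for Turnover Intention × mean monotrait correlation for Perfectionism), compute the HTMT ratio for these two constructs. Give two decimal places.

Between-construct mean = 1.65/9 = 0.1833.
Mean within-TI = 1.46/3 = 0.4867; mean within-Per = 1.47/3 = 0.4900.
Geometric mean = √(0.4867 × 0.4900) = 0.4883.
HTMT = 0.1833 / 0.4883 = 0.38.

0.38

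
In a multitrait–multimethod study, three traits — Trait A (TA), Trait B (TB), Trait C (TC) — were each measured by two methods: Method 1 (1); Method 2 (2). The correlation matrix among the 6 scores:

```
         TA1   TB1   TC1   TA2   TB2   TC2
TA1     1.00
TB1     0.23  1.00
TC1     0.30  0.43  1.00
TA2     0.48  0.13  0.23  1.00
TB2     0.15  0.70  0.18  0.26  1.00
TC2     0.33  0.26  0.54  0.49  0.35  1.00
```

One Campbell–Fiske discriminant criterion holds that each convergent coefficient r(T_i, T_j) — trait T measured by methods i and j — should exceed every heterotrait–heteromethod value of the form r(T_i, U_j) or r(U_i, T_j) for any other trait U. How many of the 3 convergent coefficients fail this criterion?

0

Checking each validity diagonal entry against its comparison values:
TA (methods 1·2): 0.48 vs {0.15, 0.13, 0.33, 0.23} → pass.
TB (methods 1·2): 0.70 vs {0.13, 0.15, 0.26, 0.18} → pass.
TC (methods 1·2): 0.54 vs {0.23, 0.33, 0.18, 0.26} → pass.
0 of 3 fail.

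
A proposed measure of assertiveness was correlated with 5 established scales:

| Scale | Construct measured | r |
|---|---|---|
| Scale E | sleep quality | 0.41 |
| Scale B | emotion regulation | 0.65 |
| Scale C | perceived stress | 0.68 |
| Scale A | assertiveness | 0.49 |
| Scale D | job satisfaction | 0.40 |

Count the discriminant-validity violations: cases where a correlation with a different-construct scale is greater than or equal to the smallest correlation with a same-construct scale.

2

Convergent (same construct = assertiveness): Scale A.
Smallest convergent = 0.49. Discriminant values: 0.41, 0.65, 0.68, 0.40; count ≥ 0.49 → 2.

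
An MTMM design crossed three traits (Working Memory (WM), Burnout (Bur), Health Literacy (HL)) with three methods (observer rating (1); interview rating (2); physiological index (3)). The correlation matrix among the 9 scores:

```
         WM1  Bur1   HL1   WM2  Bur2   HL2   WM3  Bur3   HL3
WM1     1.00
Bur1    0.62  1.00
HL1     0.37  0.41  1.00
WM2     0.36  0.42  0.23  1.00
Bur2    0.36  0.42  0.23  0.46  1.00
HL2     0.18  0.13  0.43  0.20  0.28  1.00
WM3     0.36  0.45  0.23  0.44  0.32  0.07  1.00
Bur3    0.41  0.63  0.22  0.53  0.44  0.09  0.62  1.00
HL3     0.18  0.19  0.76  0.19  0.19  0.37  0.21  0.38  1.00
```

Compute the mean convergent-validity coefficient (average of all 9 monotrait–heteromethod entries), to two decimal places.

0.47

Convergent values: 0.36, 0.36, 0.44, 0.42, 0.63, 0.44, 0.43, 0.76, 0.37; mean = 4.21/9 = 0.47.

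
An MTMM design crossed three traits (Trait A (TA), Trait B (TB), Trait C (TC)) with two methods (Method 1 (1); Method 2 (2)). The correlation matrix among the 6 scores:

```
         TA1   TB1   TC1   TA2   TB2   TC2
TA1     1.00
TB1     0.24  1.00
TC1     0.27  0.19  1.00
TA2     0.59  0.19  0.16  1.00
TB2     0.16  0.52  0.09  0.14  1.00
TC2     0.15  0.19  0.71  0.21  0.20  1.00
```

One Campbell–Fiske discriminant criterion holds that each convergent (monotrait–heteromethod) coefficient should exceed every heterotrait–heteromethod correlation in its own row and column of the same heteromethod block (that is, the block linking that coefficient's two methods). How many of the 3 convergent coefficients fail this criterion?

0

Each convergent coefficient versus the relevant comparison correlations:
TA (methods 1·2): 0.59 vs {0.16, 0.19, 0.15, 0.16} → pass.
TB (methods 1·2): 0.52 vs {0.19, 0.16, 0.19, 0.09} → pass.
TC (methods 1·2): 0.71 vs {0.16, 0.15, 0.09, 0.19} → pass.
0 of 3 fail.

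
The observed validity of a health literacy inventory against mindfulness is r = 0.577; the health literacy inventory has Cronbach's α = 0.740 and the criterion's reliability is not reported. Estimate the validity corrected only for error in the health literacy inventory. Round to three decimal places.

Single correction: r_c = r_obs / √r_xx = 0.577 / √0.740 = 0.577 / 0.8602 ≈ 0.671.

0.671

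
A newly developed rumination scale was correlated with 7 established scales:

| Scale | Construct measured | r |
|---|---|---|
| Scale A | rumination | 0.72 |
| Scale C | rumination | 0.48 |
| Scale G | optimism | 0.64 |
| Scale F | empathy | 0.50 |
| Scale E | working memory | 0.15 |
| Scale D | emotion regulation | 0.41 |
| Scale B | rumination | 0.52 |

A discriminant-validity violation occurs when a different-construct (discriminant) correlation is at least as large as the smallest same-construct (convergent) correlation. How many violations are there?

2

Convergent (same construct = rumination): Scale A, Scale C, Scale B.
Smallest convergent = 0.48. Discriminant values: 0.64, 0.50, 0.15, 0.41; count ≥ 0.48 → 2.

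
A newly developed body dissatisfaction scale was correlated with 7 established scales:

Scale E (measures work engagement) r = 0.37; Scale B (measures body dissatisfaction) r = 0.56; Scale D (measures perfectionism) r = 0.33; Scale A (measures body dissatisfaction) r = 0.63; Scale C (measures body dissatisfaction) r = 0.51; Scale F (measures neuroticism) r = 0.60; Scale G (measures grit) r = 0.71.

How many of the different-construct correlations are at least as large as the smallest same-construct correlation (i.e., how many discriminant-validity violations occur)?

2

Convergent (same construct = body dissatisfaction): Scale B, Scale A, Scale C.
Smallest convergent = 0.51. Discriminant values: 0.37, 0.33, 0.60, 0.71; count ≥ 0.51 → 2.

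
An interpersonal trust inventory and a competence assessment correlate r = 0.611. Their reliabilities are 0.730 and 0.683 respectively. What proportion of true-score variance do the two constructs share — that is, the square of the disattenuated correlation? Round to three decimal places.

Disattenuated r = 0.611 / √(0.730 × 0.683) = 0.611 / 0.7061 = 0.8653.
Shared true-score variance = 0.8653² = 0.7487 ≈ 0.749.

0.749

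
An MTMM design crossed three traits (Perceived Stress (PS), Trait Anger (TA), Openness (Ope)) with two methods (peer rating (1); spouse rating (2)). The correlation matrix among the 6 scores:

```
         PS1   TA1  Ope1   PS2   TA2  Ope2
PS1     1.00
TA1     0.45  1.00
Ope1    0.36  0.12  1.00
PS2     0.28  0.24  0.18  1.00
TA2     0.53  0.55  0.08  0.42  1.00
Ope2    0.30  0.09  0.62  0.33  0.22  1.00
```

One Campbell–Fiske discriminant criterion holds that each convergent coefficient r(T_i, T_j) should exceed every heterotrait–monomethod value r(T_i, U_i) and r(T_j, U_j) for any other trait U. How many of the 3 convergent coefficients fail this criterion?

1

Checking each validity diagonal entry against its comparison values:
PS (methods 1·2): 0.28 vs {0.45, 0.42, 0.36, 0.33} → fail.
TA (methods 1·2): 0.55 vs {0.45, 0.42, 0.12, 0.22} → pass.
Ope (methods 1·2): 0.62 vs {0.36, 0.33, 0.12, 0.22} → pass.
1 of 3 fail.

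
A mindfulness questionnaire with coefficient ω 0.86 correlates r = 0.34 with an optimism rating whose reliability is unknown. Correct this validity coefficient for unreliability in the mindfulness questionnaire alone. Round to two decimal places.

0.37

Single correction: r_c = r_obs / √r_xx = 0.34 / √0.86 = 0.34 / 0.9274 ≈ 0.37.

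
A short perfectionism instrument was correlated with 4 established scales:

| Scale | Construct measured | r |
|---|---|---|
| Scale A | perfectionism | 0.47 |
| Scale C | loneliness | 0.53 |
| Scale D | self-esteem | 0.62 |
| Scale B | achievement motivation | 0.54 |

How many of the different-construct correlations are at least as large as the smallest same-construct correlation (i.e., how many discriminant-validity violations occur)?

3

Convergent (same construct = perfectionism): Scale A.
Smallest convergent = 0.47. Discriminant values: 0.53, 0.62, 0.54; count ≥ 0.47 → 3.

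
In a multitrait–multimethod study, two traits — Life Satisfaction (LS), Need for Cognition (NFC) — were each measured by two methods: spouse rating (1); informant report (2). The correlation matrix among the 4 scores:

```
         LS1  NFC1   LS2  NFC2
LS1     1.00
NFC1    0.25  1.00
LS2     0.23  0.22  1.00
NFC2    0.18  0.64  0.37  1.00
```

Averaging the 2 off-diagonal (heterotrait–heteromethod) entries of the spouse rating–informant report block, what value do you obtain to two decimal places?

HTHM values (method 1 × method 2): 0.18, 0.22; mean = 0.40/2 = 0.20.

0.20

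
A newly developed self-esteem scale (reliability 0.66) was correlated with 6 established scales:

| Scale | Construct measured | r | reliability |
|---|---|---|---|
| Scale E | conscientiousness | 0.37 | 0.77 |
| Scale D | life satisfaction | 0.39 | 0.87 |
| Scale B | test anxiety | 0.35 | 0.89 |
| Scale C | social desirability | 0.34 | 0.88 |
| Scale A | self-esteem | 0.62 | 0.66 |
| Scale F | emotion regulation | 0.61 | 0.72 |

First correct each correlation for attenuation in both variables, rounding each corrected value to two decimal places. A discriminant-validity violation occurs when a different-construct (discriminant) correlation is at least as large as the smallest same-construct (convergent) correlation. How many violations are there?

Disattenuated r (r / √(r_scale · r_new)):
  Scale E (disc): 0.37 / √(0.77·0.66) = 0.52
  Scale D (disc): 0.39 / √(0.87·0.66) = 0.51
  Scale B (disc): 0.35 / √(0.89·0.66) = 0.46
  Scale C (disc): 0.34 / √(0.88·0.66) = 0.45
  Scale A (conv): 0.62 / √(0.66·0.66) = 0.94
  Scale F (disc): 0.61 / √(0.72·0.66) = 0.88
Smallest convergent = 0.94. Discriminant values: 0.52, 0.51, 0.46, 0.45, 0.88; count ≥ 0.94 → 0.

0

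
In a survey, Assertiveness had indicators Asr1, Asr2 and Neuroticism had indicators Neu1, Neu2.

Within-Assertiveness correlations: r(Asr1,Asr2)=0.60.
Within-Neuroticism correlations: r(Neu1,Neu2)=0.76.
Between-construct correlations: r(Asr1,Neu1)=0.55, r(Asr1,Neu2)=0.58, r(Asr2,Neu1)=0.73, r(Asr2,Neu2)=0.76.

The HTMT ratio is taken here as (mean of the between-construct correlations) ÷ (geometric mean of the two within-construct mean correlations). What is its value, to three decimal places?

0.970

Mean heterotrait r = 2.62/4 = 0.6550.
Mean within-Asr = 0.60/1 = 0.6000; mean within-Neu = 0.76/1 = 0.7600.
Geometric mean = √(0.6000 × 0.7600) = 0.6753.
HTMT = 0.6550 / 0.6753 = 0.970.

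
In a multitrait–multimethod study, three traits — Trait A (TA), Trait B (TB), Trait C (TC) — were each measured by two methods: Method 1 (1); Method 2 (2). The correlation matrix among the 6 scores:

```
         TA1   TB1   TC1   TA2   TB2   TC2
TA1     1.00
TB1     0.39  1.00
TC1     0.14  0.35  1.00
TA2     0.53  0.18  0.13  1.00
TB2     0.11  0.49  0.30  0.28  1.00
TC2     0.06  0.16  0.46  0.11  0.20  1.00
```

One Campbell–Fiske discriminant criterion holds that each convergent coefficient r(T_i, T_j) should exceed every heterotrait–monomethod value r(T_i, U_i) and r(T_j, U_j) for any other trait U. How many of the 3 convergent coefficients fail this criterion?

0

Convergent coefficients and their comparison sets:
TA (methods 1·2): 0.53 vs {0.39, 0.28, 0.14, 0.11} → pass.
TB (methods 1·2): 0.49 vs {0.39, 0.28, 0.35, 0.20} → pass.
TC (methods 1·2): 0.46 vs {0.14, 0.11, 0.35, 0.20} → pass.
0 of 3 fail.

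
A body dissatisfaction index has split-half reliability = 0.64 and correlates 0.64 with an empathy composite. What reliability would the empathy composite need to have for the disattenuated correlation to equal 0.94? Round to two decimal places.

0.72

r_true = r_obs / √(r_xx · r_yy) ⇒ 0.94 = 0.64 / √(0.64 · r_yy).
√(0.64 · r_yy) = 0.64 / 0.94 = 0.6809; 0.64 · r_yy = 0.4636; r_yy = 0.4636 / 0.64 ≈ 0.72.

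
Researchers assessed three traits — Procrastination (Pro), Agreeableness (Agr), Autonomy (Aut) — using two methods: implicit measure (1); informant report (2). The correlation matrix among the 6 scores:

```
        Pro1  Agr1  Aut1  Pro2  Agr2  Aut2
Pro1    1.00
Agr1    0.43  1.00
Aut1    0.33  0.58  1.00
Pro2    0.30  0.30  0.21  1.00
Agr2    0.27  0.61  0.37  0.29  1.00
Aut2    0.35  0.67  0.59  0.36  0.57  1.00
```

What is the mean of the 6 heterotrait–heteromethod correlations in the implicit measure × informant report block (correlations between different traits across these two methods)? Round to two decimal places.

HTHM values (method 1 × method 2): 0.27, 0.35, 0.30, 0.67, 0.21, 0.37; mean = 2.17/6 = 0.36.

0.36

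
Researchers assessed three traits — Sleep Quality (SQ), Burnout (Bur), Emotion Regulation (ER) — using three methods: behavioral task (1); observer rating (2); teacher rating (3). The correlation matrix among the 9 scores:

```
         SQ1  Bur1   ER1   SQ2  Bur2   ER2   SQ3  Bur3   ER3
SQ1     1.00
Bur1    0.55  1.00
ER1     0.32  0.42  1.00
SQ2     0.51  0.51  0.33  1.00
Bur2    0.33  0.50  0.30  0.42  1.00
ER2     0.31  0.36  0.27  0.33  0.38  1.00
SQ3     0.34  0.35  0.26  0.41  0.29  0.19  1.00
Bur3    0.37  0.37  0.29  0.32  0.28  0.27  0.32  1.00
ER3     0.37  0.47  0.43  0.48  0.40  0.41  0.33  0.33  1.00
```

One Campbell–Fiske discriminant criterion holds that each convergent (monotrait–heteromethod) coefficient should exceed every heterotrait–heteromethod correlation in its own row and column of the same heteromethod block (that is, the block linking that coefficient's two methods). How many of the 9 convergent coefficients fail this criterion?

9

Each convergent coefficient versus the relevant comparison correlations:
SQ (methods 1·2): 0.51 vs {0.33, 0.51, 0.31, 0.33} → fail.
SQ (methods 1·3): 0.34 vs {0.37, 0.35, 0.37, 0.26} → fail.
SQ (methods 2·3): 0.41 vs {0.32, 0.29, 0.48, 0.19} → fail.
Bur (methods 1·2): 0.50 vs {0.51, 0.33, 0.36, 0.30} → fail.
Bur (methods 1·3): 0.37 vs {0.35, 0.37, 0.47, 0.29} → fail.
Bur (methods 2·3): 0.28 vs {0.29, 0.32, 0.40, 0.27} → fail.
ER (methods 1·2): 0.27 vs {0.33, 0.31, 0.30, 0.36} → fail.
ER (methods 1·3): 0.43 vs {0.26, 0.37, 0.29, 0.47} → fail.
ER (methods 2·3): 0.41 vs {0.19, 0.48, 0.27, 0.40} → fail.
9 of 9 fail.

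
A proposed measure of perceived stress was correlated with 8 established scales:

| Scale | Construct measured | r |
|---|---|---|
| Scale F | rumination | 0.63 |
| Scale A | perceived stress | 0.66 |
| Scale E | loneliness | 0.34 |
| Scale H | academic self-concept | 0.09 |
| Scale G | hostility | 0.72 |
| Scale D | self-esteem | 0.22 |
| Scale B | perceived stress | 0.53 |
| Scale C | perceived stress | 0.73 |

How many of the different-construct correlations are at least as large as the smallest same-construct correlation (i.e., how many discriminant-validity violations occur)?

2

Convergent (same construct = perceived stress): Scale A, Scale B, Scale C.
Smallest convergent = 0.53. Discriminant values: 0.63, 0.34, 0.09, 0.72, 0.22; count ≥ 0.53 → 2.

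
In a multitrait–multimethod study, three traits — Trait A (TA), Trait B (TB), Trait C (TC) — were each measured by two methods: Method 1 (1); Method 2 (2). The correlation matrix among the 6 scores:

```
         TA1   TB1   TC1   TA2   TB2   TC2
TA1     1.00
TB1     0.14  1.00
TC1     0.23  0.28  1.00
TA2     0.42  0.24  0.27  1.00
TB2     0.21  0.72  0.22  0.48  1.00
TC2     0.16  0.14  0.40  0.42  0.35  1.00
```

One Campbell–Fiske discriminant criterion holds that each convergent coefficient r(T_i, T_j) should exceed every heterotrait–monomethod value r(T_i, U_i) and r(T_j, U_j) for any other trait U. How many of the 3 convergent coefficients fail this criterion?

2

Each convergent coefficient versus the relevant comparison correlations:
TA (methods 1·2): 0.42 vs {0.14, 0.48, 0.23, 0.42} → fail.
TB (methods 1·2): 0.72 vs {0.14, 0.48, 0.28, 0.35} → pass.
TC (methods 1·2): 0.40 vs {0.23, 0.42, 0.28, 0.35} → fail.
2 of 3 fail.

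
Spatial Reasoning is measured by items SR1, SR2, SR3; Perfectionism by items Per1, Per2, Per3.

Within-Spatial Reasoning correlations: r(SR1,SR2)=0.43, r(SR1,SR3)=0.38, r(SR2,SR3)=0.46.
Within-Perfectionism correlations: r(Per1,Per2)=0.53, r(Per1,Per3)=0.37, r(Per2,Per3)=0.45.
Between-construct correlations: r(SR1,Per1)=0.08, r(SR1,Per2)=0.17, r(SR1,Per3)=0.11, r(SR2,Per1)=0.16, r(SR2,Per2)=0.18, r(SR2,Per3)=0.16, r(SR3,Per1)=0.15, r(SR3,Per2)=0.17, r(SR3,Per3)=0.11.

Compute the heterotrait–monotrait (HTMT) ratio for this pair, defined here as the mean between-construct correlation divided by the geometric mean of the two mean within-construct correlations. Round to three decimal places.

Mean between = 1.29/9 = 0.1433.
Mean within-SR = 1.27/3 = 0.4233; mean within-Per = 1.35/3 = 0.4500.
Geometric mean = √(0.4233 × 0.4500) = 0.4364.
HTMT = 0.1433 / 0.4364 = 0.328.

0.328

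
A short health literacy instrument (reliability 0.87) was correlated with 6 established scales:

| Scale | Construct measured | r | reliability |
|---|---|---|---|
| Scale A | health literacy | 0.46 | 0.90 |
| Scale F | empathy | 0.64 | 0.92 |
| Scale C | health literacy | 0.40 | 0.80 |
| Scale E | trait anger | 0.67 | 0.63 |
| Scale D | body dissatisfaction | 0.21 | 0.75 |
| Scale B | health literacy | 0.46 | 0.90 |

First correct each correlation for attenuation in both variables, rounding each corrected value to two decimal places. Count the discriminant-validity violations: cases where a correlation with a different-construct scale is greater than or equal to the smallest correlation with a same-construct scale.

Disattenuated r (r / √(r_scale · r_new)):
  Scale A (conv): 0.46 / √(0.90·0.87) = 0.52
  Scale F (disc): 0.64 / √(0.92·0.87) = 0.72
  Scale C (conv): 0.40 / √(0.80·0.87) = 0.48
  Scale E (disc): 0.67 / √(0.63·0.87) = 0.90
  Scale D (disc): 0.21 / √(0.75·0.87) = 0.26
  Scale B (conv): 0.46 / √(0.90·0.87) = 0.52
Smallest convergent = 0.48. Discriminant values: 0.72, 0.90, 0.26; count ≥ 0.48 → 2.

2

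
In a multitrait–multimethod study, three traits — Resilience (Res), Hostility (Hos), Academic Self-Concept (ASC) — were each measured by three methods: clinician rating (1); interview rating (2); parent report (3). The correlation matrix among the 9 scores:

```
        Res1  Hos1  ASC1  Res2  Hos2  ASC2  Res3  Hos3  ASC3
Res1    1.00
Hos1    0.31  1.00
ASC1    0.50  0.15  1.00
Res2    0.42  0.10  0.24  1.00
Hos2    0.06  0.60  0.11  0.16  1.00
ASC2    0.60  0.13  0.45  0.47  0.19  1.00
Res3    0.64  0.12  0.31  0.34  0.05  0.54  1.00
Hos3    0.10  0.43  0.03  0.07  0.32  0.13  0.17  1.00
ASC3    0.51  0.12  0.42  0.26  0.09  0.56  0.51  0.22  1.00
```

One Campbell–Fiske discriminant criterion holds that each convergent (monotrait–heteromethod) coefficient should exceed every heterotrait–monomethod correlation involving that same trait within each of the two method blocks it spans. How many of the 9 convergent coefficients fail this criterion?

Each convergent coefficient versus the relevant comparison correlations:
Res (methods 1·2): 0.42 vs {0.31, 0.16, 0.50, 0.47} → fail.
Res (methods 1·3): 0.64 vs {0.31, 0.17, 0.50, 0.51} → pass.
Res (methods 2·3): 0.34 vs {0.16, 0.17, 0.47, 0.51} → fail.
Hos (methods 1·2): 0.60 vs {0.31, 0.16, 0.15, 0.19} → pass.
Hos (methods 1·3): 0.43 vs {0.31, 0.17, 0.15, 0.22} → pass.
Hos (methods 2·3): 0.32 vs {0.16, 0.17, 0.19, 0.22} → pass.
ASC (methods 1·2): 0.45 vs {0.50, 0.47, 0.15, 0.19} → fail.
ASC (methods 1·3): 0.42 vs {0.50, 0.51, 0.15, 0.22} → fail.
ASC (methods 2·3): 0.56 vs {0.47, 0.51, 0.19, 0.22} → pass.
4 of 9 fail.

4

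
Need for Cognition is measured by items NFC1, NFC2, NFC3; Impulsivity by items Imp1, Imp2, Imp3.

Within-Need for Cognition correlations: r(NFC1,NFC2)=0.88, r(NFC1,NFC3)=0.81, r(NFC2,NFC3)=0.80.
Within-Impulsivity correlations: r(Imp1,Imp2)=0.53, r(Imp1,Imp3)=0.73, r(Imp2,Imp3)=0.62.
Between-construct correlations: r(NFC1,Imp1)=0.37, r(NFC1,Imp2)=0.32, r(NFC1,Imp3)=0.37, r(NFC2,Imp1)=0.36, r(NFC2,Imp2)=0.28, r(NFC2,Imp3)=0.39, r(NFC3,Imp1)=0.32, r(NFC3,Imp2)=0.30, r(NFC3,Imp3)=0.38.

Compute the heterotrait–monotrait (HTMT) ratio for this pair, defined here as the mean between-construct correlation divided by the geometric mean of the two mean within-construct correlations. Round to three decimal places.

0.476

Between-construct mean = 3.09/9 = 0.3433.
Mean within-NFC = 2.49/3 = 0.8300; mean within-Imp = 1.88/3 = 0.6267.
Geometric mean = √(0.8300 × 0.6267) = 0.7212.
HTMT = 0.3433 / 0.7212 = 0.476.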